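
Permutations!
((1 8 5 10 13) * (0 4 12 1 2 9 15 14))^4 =((0 4 12 1 8 5 10 13 2 9 15 14))^4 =(0 8 2)(1 13 14)(4 5 9)(10 15 12)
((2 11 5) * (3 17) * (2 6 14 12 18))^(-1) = ((2 11 5 6 14 12 18)(3 17))^(-1) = (2 18 12 14 6 5 11)(3 17)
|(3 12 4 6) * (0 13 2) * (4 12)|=3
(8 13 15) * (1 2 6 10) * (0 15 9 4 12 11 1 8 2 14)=[15, 14, 6, 3, 12, 5, 10, 7, 13, 4, 8, 1, 11, 9, 0, 2]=(0 15 2 6 10 8 13 9 4 12 11 1 14)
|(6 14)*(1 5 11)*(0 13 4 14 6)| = 12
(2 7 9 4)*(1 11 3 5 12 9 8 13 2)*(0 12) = (0 12 9 4 1 11 3 5)(2 7 8 13) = [12, 11, 7, 5, 1, 0, 6, 8, 13, 4, 10, 3, 9, 2]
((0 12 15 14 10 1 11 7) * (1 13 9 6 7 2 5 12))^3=((0 1 11 2 5 12 15 14 10 13 9 6 7))^3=(0 2 15 13 7 11 12 10 6 1 5 14 9)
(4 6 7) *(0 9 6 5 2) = [9, 1, 0, 3, 5, 2, 7, 4, 8, 6] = (0 9 6 7 4 5 2)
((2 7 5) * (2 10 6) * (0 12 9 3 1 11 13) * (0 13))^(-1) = (13)(0 11 1 3 9 12)(2 6 10 5 7)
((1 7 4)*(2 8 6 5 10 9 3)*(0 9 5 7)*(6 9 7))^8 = ((0 7 4 1)(2 8 9 3)(5 10))^8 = (10)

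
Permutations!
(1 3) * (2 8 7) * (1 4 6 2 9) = (1 3 4 6 2 8 7 9) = [0, 3, 8, 4, 6, 5, 2, 9, 7, 1]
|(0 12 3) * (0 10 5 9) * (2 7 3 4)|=|(0 12 4 2 7 3 10 5 9)|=9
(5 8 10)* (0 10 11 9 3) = (0 10 5 8 11 9 3) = [10, 1, 2, 0, 4, 8, 6, 7, 11, 3, 5, 9]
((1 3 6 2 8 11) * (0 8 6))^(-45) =((0 8 11 1 3)(2 6))^(-45) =(11)(2 6)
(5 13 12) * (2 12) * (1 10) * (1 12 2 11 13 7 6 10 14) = (1 14)(5 7 6 10 12)(11 13) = [0, 14, 2, 3, 4, 7, 10, 6, 8, 9, 12, 13, 5, 11, 1]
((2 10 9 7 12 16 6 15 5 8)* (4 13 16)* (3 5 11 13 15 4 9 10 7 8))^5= ((2 7 12 9 8)(3 5)(4 15 11 13 16 6))^5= (3 5)(4 6 16 13 11 15)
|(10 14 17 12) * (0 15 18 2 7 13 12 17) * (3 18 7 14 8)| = |(0 15 7 13 12 10 8 3 18 2 14)| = 11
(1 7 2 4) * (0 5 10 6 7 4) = (0 5 10 6 7 2)(1 4) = [5, 4, 0, 3, 1, 10, 7, 2, 8, 9, 6]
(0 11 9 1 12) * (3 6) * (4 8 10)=(0 11 9 1 12)(3 6)(4 8 10)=[11, 12, 2, 6, 8, 5, 3, 7, 10, 1, 4, 9, 0]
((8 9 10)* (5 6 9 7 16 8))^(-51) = (16)(5 6 9 10)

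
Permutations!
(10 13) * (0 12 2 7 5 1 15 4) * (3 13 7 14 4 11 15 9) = (0 12 2 14 4)(1 9 3 13 10 7 5)(11 15) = [12, 9, 14, 13, 0, 1, 6, 5, 8, 3, 7, 15, 2, 10, 4, 11]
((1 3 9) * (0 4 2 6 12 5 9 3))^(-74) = (0 9 12 2)(1 5 6 4)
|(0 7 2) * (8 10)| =|(0 7 2)(8 10)| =6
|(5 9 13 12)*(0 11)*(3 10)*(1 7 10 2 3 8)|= 4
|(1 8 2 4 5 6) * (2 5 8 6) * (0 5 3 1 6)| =|(0 5 2 4 8 3 1)| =7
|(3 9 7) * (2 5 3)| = 5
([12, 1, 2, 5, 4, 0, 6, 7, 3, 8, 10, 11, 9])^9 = (0 8)(3 12)(5 9)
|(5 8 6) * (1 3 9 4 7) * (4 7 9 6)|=8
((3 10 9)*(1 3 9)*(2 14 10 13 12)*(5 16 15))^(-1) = ((1 3 13 12 2 14 10)(5 16 15))^(-1) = (1 10 14 2 12 13 3)(5 15 16)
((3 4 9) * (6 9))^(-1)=(3 9 6 4)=((3 4 6 9))^(-1)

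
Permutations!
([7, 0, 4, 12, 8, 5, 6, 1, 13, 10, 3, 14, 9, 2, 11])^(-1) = [1, 7, 13, 10, 2, 5, 6, 0, 4, 12, 9, 14, 3, 8, 11]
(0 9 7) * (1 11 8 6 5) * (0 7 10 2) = (0 9 10 2)(1 11 8 6 5) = [9, 11, 0, 3, 4, 1, 5, 7, 6, 10, 2, 8]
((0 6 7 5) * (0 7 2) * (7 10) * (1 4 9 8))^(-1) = ((0 6 2)(1 4 9 8)(5 10 7))^(-1) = (0 2 6)(1 8 9 4)(5 7 10)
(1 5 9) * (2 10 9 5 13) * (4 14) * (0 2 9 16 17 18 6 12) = (0 2 10 16 17 18 6 12)(1 13 9)(4 14) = [2, 13, 10, 3, 14, 5, 12, 7, 8, 1, 16, 11, 0, 9, 4, 15, 17, 18, 6]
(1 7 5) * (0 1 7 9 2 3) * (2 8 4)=(0 1 9 8 4 2 3)(5 7)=[1, 9, 3, 0, 2, 7, 6, 5, 4, 8]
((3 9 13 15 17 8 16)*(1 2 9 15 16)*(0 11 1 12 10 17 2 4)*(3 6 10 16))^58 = (0 1)(2 3 9 15 13)(4 11)(6 12 17)(8 10 16)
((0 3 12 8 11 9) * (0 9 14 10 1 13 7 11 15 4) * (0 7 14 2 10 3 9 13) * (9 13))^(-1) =((0 13 14 3 12 8 15 4 7 11 2 10 1))^(-1) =(0 1 10 2 11 7 4 15 8 12 3 14 13)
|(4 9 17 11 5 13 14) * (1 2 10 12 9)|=|(1 2 10 12 9 17 11 5 13 14 4)|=11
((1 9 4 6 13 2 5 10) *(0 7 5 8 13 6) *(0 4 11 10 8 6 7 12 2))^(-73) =(0 13 8 5 7 6 2 12)(1 10 11 9) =((0 12 2 6 7 5 8 13)(1 9 11 10))^(-73)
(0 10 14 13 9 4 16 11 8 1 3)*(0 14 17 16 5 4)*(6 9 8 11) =[10, 3, 2, 14, 5, 4, 9, 7, 1, 0, 17, 11, 12, 8, 13, 15, 6, 16] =(0 10 17 16 6 9)(1 3 14 13 8)(4 5)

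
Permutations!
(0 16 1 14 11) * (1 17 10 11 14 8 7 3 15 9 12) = (0 16 17 10 11)(1 8 7 3 15 9 12) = [16, 8, 2, 15, 4, 5, 6, 3, 7, 12, 11, 0, 1, 13, 14, 9, 17, 10]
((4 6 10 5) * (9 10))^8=(4 10 6 5 9)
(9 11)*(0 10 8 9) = (0 10 8 9 11) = [10, 1, 2, 3, 4, 5, 6, 7, 9, 11, 8, 0]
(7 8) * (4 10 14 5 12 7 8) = (4 10 14 5 12 7) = [0, 1, 2, 3, 10, 12, 6, 4, 8, 9, 14, 11, 7, 13, 5]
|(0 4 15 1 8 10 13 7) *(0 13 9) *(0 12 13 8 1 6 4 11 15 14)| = |(0 11 15 6 4 14)(7 8 10 9 12 13)| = 6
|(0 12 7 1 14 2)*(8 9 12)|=|(0 8 9 12 7 1 14 2)|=8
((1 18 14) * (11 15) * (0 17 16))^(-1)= ((0 17 16)(1 18 14)(11 15))^(-1)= (0 16 17)(1 14 18)(11 15)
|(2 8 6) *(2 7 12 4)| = |(2 8 6 7 12 4)| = 6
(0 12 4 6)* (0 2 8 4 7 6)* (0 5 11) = (0 12 7 6 2 8 4 5 11) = [12, 1, 8, 3, 5, 11, 2, 6, 4, 9, 10, 0, 7]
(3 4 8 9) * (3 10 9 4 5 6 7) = [0, 1, 2, 5, 8, 6, 7, 3, 4, 10, 9] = (3 5 6 7)(4 8)(9 10)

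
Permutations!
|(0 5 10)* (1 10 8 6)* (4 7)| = 6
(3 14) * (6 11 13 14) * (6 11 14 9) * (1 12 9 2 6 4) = [0, 12, 6, 11, 1, 5, 14, 7, 8, 4, 10, 13, 9, 2, 3] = (1 12 9 4)(2 6 14 3 11 13)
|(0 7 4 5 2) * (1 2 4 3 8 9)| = 14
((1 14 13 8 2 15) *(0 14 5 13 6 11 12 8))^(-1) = (0 13 5 1 15 2 8 12 11 6 14)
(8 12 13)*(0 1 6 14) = [1, 6, 2, 3, 4, 5, 14, 7, 12, 9, 10, 11, 13, 8, 0] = (0 1 6 14)(8 12 13)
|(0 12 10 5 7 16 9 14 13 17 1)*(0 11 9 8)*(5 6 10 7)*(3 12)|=6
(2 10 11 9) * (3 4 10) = (2 3 4 10 11 9) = [0, 1, 3, 4, 10, 5, 6, 7, 8, 2, 11, 9]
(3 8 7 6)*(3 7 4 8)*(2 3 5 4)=[0, 1, 3, 5, 8, 4, 7, 6, 2]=(2 3 5 4 8)(6 7)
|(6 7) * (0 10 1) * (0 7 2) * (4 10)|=7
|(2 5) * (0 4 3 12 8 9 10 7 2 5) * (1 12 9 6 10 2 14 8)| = 10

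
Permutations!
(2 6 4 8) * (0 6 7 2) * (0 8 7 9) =(0 6 4 7 2 9) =[6, 1, 9, 3, 7, 5, 4, 2, 8, 0]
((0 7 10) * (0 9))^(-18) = (0 10)(7 9) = ((0 7 10 9))^(-18)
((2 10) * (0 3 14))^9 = ((0 3 14)(2 10))^9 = (14)(2 10)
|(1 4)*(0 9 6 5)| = 4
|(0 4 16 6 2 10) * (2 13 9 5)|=|(0 4 16 6 13 9 5 2 10)|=9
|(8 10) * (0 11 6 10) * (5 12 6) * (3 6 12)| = |(12)(0 11 5 3 6 10 8)| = 7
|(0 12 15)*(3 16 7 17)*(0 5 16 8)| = 9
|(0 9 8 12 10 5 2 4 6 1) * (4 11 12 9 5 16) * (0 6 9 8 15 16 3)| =|(0 5 2 11 12 10 3)(1 6)(4 9 15 16)| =28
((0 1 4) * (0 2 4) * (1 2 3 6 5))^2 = (0 4 6 1 2 3 5)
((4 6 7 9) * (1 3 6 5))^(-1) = ((1 3 6 7 9 4 5))^(-1) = (1 5 4 9 7 6 3)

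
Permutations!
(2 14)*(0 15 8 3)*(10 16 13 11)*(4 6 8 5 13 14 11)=[15, 1, 11, 0, 6, 13, 8, 7, 3, 9, 16, 10, 12, 4, 2, 5, 14]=(0 15 5 13 4 6 8 3)(2 11 10 16 14)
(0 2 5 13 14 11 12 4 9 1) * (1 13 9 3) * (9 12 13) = (0 2 5 12 4 3 1)(11 13 14) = [2, 0, 5, 1, 3, 12, 6, 7, 8, 9, 10, 13, 4, 14, 11]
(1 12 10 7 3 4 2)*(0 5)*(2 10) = [5, 12, 1, 4, 10, 0, 6, 3, 8, 9, 7, 11, 2] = (0 5)(1 12 2)(3 4 10 7)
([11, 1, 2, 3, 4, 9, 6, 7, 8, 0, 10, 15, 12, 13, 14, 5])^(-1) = [9, 1, 2, 3, 4, 15, 6, 7, 8, 5, 10, 0, 12, 13, 14, 11]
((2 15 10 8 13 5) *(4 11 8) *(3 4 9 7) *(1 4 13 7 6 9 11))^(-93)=(1 4)(2 3 11)(5 7 10)(6 9)(8 15 13)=((1 4)(2 15 10 11 8 7 3 13 5)(6 9))^(-93)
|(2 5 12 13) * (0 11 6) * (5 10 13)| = 6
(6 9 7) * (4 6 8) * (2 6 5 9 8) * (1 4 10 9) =[0, 4, 6, 3, 5, 1, 8, 2, 10, 7, 9] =(1 4 5)(2 6 8 10 9 7)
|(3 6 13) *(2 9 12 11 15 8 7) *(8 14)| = |(2 9 12 11 15 14 8 7)(3 6 13)| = 24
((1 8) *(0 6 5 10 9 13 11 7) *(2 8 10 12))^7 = (0 10 5 13 2 7 1 6 9 12 11 8)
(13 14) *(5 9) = (5 9)(13 14) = [0, 1, 2, 3, 4, 9, 6, 7, 8, 5, 10, 11, 12, 14, 13]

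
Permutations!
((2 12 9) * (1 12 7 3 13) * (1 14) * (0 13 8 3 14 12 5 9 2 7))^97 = ((0 13 12 2)(1 5 9 7 14)(3 8))^97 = (0 13 12 2)(1 9 14 5 7)(3 8)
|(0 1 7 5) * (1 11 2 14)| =7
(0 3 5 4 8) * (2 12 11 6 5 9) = (0 3 9 2 12 11 6 5 4 8) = [3, 1, 12, 9, 8, 4, 5, 7, 0, 2, 10, 6, 11]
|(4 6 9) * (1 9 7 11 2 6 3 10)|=20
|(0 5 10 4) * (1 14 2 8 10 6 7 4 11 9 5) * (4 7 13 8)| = |(0 1 14 2 4)(5 6 13 8 10 11 9)| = 35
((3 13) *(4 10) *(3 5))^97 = ((3 13 5)(4 10))^97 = (3 13 5)(4 10)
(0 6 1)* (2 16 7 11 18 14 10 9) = (0 6 1)(2 16 7 11 18 14 10 9) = [6, 0, 16, 3, 4, 5, 1, 11, 8, 2, 9, 18, 12, 13, 10, 15, 7, 17, 14]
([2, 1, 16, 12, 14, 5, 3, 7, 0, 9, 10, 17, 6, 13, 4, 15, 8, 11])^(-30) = [16, 1, 8, 3, 4, 5, 6, 7, 2, 9, 10, 11, 12, 13, 14, 15, 0, 17]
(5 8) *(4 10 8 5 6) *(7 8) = [0, 1, 2, 3, 10, 5, 4, 8, 6, 9, 7] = (4 10 7 8 6)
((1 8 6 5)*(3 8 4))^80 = (1 3 6)(4 8 5)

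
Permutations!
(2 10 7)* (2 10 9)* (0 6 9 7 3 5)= (0 6 9 2 7 10 3 5)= [6, 1, 7, 5, 4, 0, 9, 10, 8, 2, 3]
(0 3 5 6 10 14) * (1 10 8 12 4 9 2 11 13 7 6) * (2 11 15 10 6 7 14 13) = [3, 6, 15, 5, 9, 1, 8, 7, 12, 11, 13, 2, 4, 14, 0, 10] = (0 3 5 1 6 8 12 4 9 11 2 15 10 13 14)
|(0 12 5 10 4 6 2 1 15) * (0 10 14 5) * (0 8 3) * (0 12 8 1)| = |(0 8 3 12 1 15 10 4 6 2)(5 14)| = 10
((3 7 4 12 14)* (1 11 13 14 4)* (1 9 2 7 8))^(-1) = ((1 11 13 14 3 8)(2 7 9)(4 12))^(-1) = (1 8 3 14 13 11)(2 9 7)(4 12)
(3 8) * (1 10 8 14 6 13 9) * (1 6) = [0, 10, 2, 14, 4, 5, 13, 7, 3, 6, 8, 11, 12, 9, 1] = (1 10 8 3 14)(6 13 9)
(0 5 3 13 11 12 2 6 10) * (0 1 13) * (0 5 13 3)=[13, 3, 6, 5, 4, 0, 10, 7, 8, 9, 1, 12, 2, 11]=(0 13 11 12 2 6 10 1 3 5)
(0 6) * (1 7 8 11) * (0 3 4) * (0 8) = [6, 7, 2, 4, 8, 5, 3, 0, 11, 9, 10, 1] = (0 6 3 4 8 11 1 7)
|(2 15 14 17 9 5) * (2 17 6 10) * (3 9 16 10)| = |(2 15 14 6 3 9 5 17 16 10)| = 10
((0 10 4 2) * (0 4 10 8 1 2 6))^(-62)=(10)(0 4 1)(2 8 6)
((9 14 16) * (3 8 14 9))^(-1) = ((3 8 14 16))^(-1) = (3 16 14 8)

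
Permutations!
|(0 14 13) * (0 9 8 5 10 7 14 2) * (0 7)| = 9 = |(0 2 7 14 13 9 8 5 10)|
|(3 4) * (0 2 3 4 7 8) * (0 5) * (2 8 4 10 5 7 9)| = 6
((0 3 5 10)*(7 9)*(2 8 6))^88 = (10)(2 8 6)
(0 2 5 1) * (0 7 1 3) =[2, 7, 5, 0, 4, 3, 6, 1] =(0 2 5 3)(1 7)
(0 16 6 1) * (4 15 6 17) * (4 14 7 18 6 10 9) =[16, 0, 2, 3, 15, 5, 1, 18, 8, 4, 9, 11, 12, 13, 7, 10, 17, 14, 6] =(0 16 17 14 7 18 6 1)(4 15 10 9)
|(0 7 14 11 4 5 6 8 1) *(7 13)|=|(0 13 7 14 11 4 5 6 8 1)|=10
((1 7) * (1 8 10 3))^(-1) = ((1 7 8 10 3))^(-1) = (1 3 10 8 7)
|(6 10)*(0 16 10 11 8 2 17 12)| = 9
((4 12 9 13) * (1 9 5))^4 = (1 12 13)(4 9 5)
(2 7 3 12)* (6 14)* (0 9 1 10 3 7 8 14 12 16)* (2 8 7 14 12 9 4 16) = (0 4 16)(1 10 3 2 7 14 6 9)(8 12) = [4, 10, 7, 2, 16, 5, 9, 14, 12, 1, 3, 11, 8, 13, 6, 15, 0]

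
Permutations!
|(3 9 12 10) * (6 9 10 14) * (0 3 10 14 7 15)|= 8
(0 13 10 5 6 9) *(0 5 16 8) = [13, 1, 2, 3, 4, 6, 9, 7, 0, 5, 16, 11, 12, 10, 14, 15, 8] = (0 13 10 16 8)(5 6 9)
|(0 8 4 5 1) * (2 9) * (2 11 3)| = 20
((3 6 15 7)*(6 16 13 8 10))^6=(3 15 10 13)(6 8 16 7)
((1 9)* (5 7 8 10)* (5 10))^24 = (10)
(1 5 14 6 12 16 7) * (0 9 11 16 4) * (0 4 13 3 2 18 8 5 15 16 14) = (0 9 11 14 6 12 13 3 2 18 8 5)(1 15 16 7) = [9, 15, 18, 2, 4, 0, 12, 1, 5, 11, 10, 14, 13, 3, 6, 16, 7, 17, 8]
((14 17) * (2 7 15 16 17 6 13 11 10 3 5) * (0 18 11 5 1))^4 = (0 3 11)(1 10 18)(2 17 5 16 13 15 6 7 14)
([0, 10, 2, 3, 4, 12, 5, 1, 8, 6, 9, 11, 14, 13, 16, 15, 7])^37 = (1 10 9 6 5 12 14 16 7)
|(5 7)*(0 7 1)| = |(0 7 5 1)| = 4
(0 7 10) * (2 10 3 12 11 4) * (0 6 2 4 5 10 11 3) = (0 7)(2 11 5 10 6)(3 12) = [7, 1, 11, 12, 4, 10, 2, 0, 8, 9, 6, 5, 3]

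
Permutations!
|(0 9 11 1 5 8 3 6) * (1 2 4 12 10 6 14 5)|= 8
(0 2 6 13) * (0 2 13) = (0 13 2 6) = [13, 1, 6, 3, 4, 5, 0, 7, 8, 9, 10, 11, 12, 2]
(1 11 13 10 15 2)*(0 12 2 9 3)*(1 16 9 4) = [12, 11, 16, 0, 1, 5, 6, 7, 8, 3, 15, 13, 2, 10, 14, 4, 9] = (0 12 2 16 9 3)(1 11 13 10 15 4)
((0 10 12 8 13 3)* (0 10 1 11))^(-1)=((0 1 11)(3 10 12 8 13))^(-1)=(0 11 1)(3 13 8 12 10)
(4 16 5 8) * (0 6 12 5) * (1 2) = [6, 2, 1, 3, 16, 8, 12, 7, 4, 9, 10, 11, 5, 13, 14, 15, 0] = (0 6 12 5 8 4 16)(1 2)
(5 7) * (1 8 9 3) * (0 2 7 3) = (0 2 7 5 3 1 8 9) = [2, 8, 7, 1, 4, 3, 6, 5, 9, 0]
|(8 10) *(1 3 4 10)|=|(1 3 4 10 8)|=5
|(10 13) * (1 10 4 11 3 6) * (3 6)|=6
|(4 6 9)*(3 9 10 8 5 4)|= |(3 9)(4 6 10 8 5)|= 10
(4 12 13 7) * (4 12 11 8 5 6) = (4 11 8 5 6)(7 12 13) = [0, 1, 2, 3, 11, 6, 4, 12, 5, 9, 10, 8, 13, 7]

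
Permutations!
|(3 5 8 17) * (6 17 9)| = 6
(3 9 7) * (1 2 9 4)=(1 2 9 7 3 4)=[0, 2, 9, 4, 1, 5, 6, 3, 8, 7]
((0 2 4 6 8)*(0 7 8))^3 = ((0 2 4 6)(7 8))^3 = (0 6 4 2)(7 8)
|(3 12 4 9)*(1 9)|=|(1 9 3 12 4)|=5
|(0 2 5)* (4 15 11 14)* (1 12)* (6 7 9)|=12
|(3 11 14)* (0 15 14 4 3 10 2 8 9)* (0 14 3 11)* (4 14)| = |(0 15 3)(2 8 9 4 11 14 10)| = 21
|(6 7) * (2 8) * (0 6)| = 6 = |(0 6 7)(2 8)|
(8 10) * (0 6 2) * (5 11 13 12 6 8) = [8, 1, 0, 3, 4, 11, 2, 7, 10, 9, 5, 13, 6, 12] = (0 8 10 5 11 13 12 6 2)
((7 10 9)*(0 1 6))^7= (0 1 6)(7 10 9)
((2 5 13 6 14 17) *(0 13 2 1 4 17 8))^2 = ((0 13 6 14 8)(1 4 17)(2 5))^2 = (0 6 8 13 14)(1 17 4)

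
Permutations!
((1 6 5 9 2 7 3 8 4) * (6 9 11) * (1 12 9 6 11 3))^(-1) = ((1 6 5 3 8 4 12 9 2 7))^(-1) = (1 7 2 9 12 4 8 3 5 6)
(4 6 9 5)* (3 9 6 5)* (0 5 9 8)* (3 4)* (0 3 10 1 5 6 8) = [6, 5, 2, 0, 9, 10, 8, 7, 3, 4, 1] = (0 6 8 3)(1 5 10)(4 9)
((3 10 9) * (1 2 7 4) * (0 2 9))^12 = (0 1)(2 9)(3 7)(4 10)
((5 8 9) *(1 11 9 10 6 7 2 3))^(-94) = ((1 11 9 5 8 10 6 7 2 3))^(-94) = (1 6 9 2 8)(3 10 11 7 5)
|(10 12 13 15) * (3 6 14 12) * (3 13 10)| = 7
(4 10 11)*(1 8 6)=(1 8 6)(4 10 11)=[0, 8, 2, 3, 10, 5, 1, 7, 6, 9, 11, 4]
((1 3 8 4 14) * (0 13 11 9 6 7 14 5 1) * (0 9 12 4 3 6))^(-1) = ((0 13 11 12 4 5 1 6 7 14 9)(3 8))^(-1) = (0 9 14 7 6 1 5 4 12 11 13)(3 8)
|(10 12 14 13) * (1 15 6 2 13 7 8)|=|(1 15 6 2 13 10 12 14 7 8)|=10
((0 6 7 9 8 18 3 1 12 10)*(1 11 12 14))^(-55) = (0 18)(1 14)(3 6)(7 11)(8 10)(9 12)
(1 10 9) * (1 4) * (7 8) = [0, 10, 2, 3, 1, 5, 6, 8, 7, 4, 9] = (1 10 9 4)(7 8)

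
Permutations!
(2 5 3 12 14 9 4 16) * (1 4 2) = (1 4 16)(2 5 3 12 14 9) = [0, 4, 5, 12, 16, 3, 6, 7, 8, 2, 10, 11, 14, 13, 9, 15, 1]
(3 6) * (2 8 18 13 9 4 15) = [0, 1, 8, 6, 15, 5, 3, 7, 18, 4, 10, 11, 12, 9, 14, 2, 16, 17, 13] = (2 8 18 13 9 4 15)(3 6)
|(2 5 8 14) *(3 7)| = |(2 5 8 14)(3 7)| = 4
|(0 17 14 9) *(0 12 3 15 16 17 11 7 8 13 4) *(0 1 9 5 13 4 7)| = 26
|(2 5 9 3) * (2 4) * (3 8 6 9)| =12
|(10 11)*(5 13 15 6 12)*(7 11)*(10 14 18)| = |(5 13 15 6 12)(7 11 14 18 10)| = 5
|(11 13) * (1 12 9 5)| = 4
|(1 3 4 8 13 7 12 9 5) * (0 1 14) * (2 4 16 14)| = 40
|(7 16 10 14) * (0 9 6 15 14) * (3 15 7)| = 6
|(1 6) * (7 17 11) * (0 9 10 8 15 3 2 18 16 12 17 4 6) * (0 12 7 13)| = |(0 9 10 8 15 3 2 18 16 7 4 6 1 12 17 11 13)| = 17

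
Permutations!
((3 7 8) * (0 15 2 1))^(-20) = ((0 15 2 1)(3 7 8))^(-20) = (15)(3 7 8)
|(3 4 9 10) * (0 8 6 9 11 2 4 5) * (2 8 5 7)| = |(0 5)(2 4 11 8 6 9 10 3 7)| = 18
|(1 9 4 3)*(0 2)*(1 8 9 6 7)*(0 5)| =|(0 2 5)(1 6 7)(3 8 9 4)| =12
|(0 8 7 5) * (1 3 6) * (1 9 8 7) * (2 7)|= |(0 2 7 5)(1 3 6 9 8)|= 20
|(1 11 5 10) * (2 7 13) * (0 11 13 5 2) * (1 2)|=4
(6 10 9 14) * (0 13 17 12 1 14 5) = (0 13 17 12 1 14 6 10 9 5) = [13, 14, 2, 3, 4, 0, 10, 7, 8, 5, 9, 11, 1, 17, 6, 15, 16, 12]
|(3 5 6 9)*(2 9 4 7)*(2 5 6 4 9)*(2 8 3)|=15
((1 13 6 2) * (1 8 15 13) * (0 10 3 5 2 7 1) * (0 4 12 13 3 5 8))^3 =((0 10 5 2)(1 4 12 13 6 7)(3 8 15))^3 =(15)(0 2 5 10)(1 13)(4 6)(7 12)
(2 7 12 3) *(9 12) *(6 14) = (2 7 9 12 3)(6 14) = [0, 1, 7, 2, 4, 5, 14, 9, 8, 12, 10, 11, 3, 13, 6]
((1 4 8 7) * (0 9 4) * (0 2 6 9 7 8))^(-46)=(0 2 4 1 9 7 6)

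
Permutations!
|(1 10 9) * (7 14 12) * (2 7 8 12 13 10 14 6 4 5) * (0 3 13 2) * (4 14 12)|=20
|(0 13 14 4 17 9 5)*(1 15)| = |(0 13 14 4 17 9 5)(1 15)| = 14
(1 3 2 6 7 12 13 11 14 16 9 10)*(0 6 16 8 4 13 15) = (0 6 7 12 15)(1 3 2 16 9 10)(4 13 11 14 8) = [6, 3, 16, 2, 13, 5, 7, 12, 4, 10, 1, 14, 15, 11, 8, 0, 9]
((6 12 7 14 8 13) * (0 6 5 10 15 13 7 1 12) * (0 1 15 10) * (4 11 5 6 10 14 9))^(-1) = ((0 10 14 8 7 9 4 11 5)(1 12 15 13 6))^(-1) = (0 5 11 4 9 7 8 14 10)(1 6 13 15 12)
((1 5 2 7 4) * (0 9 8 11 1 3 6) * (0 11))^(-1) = (0 8 9)(1 11 6 3 4 7 2 5)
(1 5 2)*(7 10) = [0, 5, 1, 3, 4, 2, 6, 10, 8, 9, 7] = (1 5 2)(7 10)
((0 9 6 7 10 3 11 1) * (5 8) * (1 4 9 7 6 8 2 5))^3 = ((0 7 10 3 11 4 9 8 1)(2 5))^3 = (0 3 9)(1 10 4)(2 5)(7 11 8)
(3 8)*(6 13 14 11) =[0, 1, 2, 8, 4, 5, 13, 7, 3, 9, 10, 6, 12, 14, 11] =(3 8)(6 13 14 11)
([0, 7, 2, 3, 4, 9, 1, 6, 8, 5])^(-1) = (1 6 7)(5 9)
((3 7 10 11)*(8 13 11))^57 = (3 8)(7 13)(10 11)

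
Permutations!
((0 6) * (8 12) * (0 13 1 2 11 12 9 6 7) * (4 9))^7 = (0 7)(1 6 4 12 2 13 9 8 11)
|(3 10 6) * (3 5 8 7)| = 6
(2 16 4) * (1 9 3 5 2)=[0, 9, 16, 5, 1, 2, 6, 7, 8, 3, 10, 11, 12, 13, 14, 15, 4]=(1 9 3 5 2 16 4)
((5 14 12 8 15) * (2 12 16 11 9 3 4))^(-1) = (2 4 3 9 11 16 14 5 15 8 12) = ((2 12 8 15 5 14 16 11 9 3 4))^(-1)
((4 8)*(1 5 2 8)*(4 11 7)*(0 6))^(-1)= (0 6)(1 4 7 11 8 2 5)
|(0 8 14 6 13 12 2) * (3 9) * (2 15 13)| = 30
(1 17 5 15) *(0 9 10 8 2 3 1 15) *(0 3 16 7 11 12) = (0 9 10 8 2 16 7 11 12)(1 17 5 3) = [9, 17, 16, 1, 4, 3, 6, 11, 2, 10, 8, 12, 0, 13, 14, 15, 7, 5]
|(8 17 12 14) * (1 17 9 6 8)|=|(1 17 12 14)(6 8 9)|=12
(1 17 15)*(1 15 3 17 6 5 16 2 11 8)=(1 6 5 16 2 11 8)(3 17)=[0, 6, 11, 17, 4, 16, 5, 7, 1, 9, 10, 8, 12, 13, 14, 15, 2, 3]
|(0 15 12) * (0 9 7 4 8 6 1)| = 9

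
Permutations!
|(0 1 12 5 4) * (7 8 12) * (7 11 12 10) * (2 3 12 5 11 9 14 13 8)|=|(0 1 9 14 13 8 10 7 2 3 12 11 5 4)|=14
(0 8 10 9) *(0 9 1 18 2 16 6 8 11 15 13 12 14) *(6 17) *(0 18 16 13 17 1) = [11, 16, 13, 3, 4, 5, 8, 7, 10, 9, 0, 15, 14, 12, 18, 17, 1, 6, 2] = (0 11 15 17 6 8 10)(1 16)(2 13 12 14 18)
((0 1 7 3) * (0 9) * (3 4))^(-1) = ((0 1 7 4 3 9))^(-1) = (0 9 3 4 7 1)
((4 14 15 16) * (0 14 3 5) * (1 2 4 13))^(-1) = ((0 14 15 16 13 1 2 4 3 5))^(-1) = (0 5 3 4 2 1 13 16 15 14)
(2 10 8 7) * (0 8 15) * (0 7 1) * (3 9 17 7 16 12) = (0 8 1)(2 10 15 16 12 3 9 17 7) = [8, 0, 10, 9, 4, 5, 6, 2, 1, 17, 15, 11, 3, 13, 14, 16, 12, 7]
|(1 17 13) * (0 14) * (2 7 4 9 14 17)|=|(0 17 13 1 2 7 4 9 14)|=9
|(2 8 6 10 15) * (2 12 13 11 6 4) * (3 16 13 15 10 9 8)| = |(2 3 16 13 11 6 9 8 4)(12 15)| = 18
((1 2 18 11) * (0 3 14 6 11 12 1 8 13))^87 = ((0 3 14 6 11 8 13)(1 2 18 12))^87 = (0 6 13 14 8 3 11)(1 12 18 2)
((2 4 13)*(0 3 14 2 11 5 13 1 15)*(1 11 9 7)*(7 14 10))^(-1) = ((0 3 10 7 1 15)(2 4 11 5 13 9 14))^(-1) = (0 15 1 7 10 3)(2 14 9 13 5 11 4)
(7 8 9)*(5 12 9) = (5 12 9 7 8) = [0, 1, 2, 3, 4, 12, 6, 8, 5, 7, 10, 11, 9]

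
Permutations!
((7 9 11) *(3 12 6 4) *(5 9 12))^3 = ((3 5 9 11 7 12 6 4))^3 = (3 11 6 5 7 4 9 12)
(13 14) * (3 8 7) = (3 8 7)(13 14) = [0, 1, 2, 8, 4, 5, 6, 3, 7, 9, 10, 11, 12, 14, 13]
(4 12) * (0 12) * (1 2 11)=(0 12 4)(1 2 11)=[12, 2, 11, 3, 0, 5, 6, 7, 8, 9, 10, 1, 4]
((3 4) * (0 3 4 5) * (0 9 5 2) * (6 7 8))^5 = (0 2 3)(5 9)(6 8 7)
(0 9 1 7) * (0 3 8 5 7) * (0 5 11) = (0 9 1 5 7 3 8 11) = [9, 5, 2, 8, 4, 7, 6, 3, 11, 1, 10, 0]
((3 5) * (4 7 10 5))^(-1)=(3 5 10 7 4)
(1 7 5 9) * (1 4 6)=(1 7 5 9 4 6)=[0, 7, 2, 3, 6, 9, 1, 5, 8, 4]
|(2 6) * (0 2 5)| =|(0 2 6 5)| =4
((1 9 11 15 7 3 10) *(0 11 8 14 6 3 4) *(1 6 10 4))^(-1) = ((0 11 15 7 1 9 8 14 10 6 3 4))^(-1) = (0 4 3 6 10 14 8 9 1 7 15 11)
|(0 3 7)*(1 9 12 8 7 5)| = 8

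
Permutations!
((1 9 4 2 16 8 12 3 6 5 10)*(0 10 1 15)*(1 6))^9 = ((0 10 15)(1 9 4 2 16 8 12 3)(5 6))^9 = (1 9 4 2 16 8 12 3)(5 6)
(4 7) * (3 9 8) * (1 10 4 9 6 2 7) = [0, 10, 7, 6, 1, 5, 2, 9, 3, 8, 4] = (1 10 4)(2 7 9 8 3 6)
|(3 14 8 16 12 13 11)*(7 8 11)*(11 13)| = |(3 14 13 7 8 16 12 11)| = 8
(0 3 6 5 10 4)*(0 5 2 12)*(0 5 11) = (0 3 6 2 12 5 10 4 11) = [3, 1, 12, 6, 11, 10, 2, 7, 8, 9, 4, 0, 5]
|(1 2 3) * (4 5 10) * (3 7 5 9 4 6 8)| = |(1 2 7 5 10 6 8 3)(4 9)| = 8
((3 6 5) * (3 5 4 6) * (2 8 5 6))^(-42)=((2 8 5 6 4))^(-42)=(2 6 8 4 5)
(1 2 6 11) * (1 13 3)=(1 2 6 11 13 3)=[0, 2, 6, 1, 4, 5, 11, 7, 8, 9, 10, 13, 12, 3]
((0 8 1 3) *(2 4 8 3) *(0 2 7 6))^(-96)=(8)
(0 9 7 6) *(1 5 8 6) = (0 9 7 1 5 8 6) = [9, 5, 2, 3, 4, 8, 0, 1, 6, 7]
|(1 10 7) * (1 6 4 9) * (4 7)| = 4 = |(1 10 4 9)(6 7)|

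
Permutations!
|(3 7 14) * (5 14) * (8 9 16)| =12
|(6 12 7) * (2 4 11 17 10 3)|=6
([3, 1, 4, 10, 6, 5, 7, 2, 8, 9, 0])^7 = [3, 1, 7, 10, 2, 5, 4, 6, 8, 9, 0]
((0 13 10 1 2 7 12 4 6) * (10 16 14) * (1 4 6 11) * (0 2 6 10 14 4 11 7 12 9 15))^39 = (0 7 13 9 16 15 4)(1 12)(2 11)(6 10)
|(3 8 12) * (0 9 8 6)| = 6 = |(0 9 8 12 3 6)|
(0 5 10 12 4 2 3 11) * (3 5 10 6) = (0 10 12 4 2 5 6 3 11) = [10, 1, 5, 11, 2, 6, 3, 7, 8, 9, 12, 0, 4]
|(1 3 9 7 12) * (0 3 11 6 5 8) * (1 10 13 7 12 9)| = |(0 3 1 11 6 5 8)(7 9 12 10 13)| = 35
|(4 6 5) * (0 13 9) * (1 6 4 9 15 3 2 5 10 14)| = |(0 13 15 3 2 5 9)(1 6 10 14)| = 28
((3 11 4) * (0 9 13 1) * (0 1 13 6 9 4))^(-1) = ((13)(0 4 3 11)(6 9))^(-1) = (13)(0 11 3 4)(6 9)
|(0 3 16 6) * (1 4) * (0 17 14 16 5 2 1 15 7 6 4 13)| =42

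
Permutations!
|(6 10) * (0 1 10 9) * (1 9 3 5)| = 10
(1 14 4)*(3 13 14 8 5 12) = (1 8 5 12 3 13 14 4) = [0, 8, 2, 13, 1, 12, 6, 7, 5, 9, 10, 11, 3, 14, 4]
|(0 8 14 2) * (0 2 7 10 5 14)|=|(0 8)(5 14 7 10)|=4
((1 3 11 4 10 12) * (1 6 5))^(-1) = ((1 3 11 4 10 12 6 5))^(-1) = (1 5 6 12 10 4 11 3)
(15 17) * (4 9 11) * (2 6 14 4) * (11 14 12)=(2 6 12 11)(4 9 14)(15 17)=[0, 1, 6, 3, 9, 5, 12, 7, 8, 14, 10, 2, 11, 13, 4, 17, 16, 15]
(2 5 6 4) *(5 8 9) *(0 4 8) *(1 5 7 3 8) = [4, 5, 0, 8, 2, 6, 1, 3, 9, 7] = (0 4 2)(1 5 6)(3 8 9 7)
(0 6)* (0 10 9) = (0 6 10 9) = [6, 1, 2, 3, 4, 5, 10, 7, 8, 0, 9]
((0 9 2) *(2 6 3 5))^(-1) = ((0 9 6 3 5 2))^(-1) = (0 2 5 3 6 9)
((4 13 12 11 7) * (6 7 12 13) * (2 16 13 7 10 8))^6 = (2 10 4 13)(6 7 16 8)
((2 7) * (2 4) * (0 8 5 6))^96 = ((0 8 5 6)(2 7 4))^96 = (8)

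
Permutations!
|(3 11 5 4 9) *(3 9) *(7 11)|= |(3 7 11 5 4)|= 5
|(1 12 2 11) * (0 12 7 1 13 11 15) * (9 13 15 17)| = |(0 12 2 17 9 13 11 15)(1 7)| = 8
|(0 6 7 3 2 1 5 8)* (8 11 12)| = 10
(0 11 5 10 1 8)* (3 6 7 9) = (0 11 5 10 1 8)(3 6 7 9) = [11, 8, 2, 6, 4, 10, 7, 9, 0, 3, 1, 5]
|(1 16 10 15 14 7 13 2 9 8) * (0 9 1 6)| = 8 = |(0 9 8 6)(1 16 10 15 14 7 13 2)|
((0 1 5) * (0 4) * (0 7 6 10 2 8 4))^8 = ((0 1 5)(2 8 4 7 6 10))^8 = (0 5 1)(2 4 6)(7 10 8)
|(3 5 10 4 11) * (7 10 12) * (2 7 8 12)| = 14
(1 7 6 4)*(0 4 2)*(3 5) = (0 4 1 7 6 2)(3 5) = [4, 7, 0, 5, 1, 3, 2, 6]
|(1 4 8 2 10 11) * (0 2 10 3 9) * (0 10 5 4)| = 21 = |(0 2 3 9 10 11 1)(4 8 5)|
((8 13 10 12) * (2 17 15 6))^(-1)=((2 17 15 6)(8 13 10 12))^(-1)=(2 6 15 17)(8 12 10 13)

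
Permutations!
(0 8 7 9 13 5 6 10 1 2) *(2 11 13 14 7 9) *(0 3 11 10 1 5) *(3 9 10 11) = (0 8 10 5 6 1 11 13)(2 9 14 7) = [8, 11, 9, 3, 4, 6, 1, 2, 10, 14, 5, 13, 12, 0, 7]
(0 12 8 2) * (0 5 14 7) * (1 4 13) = (0 12 8 2 5 14 7)(1 4 13) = [12, 4, 5, 3, 13, 14, 6, 0, 2, 9, 10, 11, 8, 1, 7]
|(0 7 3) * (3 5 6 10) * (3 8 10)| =10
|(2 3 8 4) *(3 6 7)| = 6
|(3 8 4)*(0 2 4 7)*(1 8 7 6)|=15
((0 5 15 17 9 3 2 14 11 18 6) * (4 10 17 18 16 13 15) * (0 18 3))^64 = ((0 5 4 10 17 9)(2 14 11 16 13 15 3)(6 18))^64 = (18)(0 17 4)(2 14 11 16 13 15 3)(5 9 10)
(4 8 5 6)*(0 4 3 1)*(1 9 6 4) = (0 1)(3 9 6)(4 8 5) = [1, 0, 2, 9, 8, 4, 3, 7, 5, 6]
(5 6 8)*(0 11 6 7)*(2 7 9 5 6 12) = (0 11 12 2 7)(5 9)(6 8) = [11, 1, 7, 3, 4, 9, 8, 0, 6, 5, 10, 12, 2]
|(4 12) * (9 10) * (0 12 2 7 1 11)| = |(0 12 4 2 7 1 11)(9 10)| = 14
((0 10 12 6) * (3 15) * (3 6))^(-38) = (0 15 12)(3 10 6)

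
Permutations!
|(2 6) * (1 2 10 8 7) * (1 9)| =7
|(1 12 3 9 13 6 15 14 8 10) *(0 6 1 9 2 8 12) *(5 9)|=13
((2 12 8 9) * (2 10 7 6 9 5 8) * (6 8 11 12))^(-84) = ((2 6 9 10 7 8 5 11 12))^(-84) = (2 5 10)(6 11 7)(8 9 12)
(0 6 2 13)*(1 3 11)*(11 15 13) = (0 6 2 11 1 3 15 13) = [6, 3, 11, 15, 4, 5, 2, 7, 8, 9, 10, 1, 12, 0, 14, 13]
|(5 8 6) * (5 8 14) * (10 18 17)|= |(5 14)(6 8)(10 18 17)|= 6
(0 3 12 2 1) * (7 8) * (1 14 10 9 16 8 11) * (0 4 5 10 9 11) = (0 3 12 2 14 9 16 8 7)(1 4 5 10 11) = [3, 4, 14, 12, 5, 10, 6, 0, 7, 16, 11, 1, 2, 13, 9, 15, 8]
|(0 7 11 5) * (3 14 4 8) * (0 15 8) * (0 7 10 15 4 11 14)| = 5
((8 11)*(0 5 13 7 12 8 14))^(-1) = (0 14 11 8 12 7 13 5)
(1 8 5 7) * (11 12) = [0, 8, 2, 3, 4, 7, 6, 1, 5, 9, 10, 12, 11] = (1 8 5 7)(11 12)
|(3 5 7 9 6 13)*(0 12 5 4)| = |(0 12 5 7 9 6 13 3 4)| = 9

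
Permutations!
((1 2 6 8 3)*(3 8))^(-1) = ((8)(1 2 6 3))^(-1) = (8)(1 3 6 2)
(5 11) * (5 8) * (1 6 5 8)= (1 6 5 11)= [0, 6, 2, 3, 4, 11, 5, 7, 8, 9, 10, 1]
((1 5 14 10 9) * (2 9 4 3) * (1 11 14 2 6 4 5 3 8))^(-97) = (1 4 3 8 6)(2 5 10 14 11 9)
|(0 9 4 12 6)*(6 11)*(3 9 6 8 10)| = 14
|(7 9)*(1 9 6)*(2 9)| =5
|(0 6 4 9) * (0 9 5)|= 4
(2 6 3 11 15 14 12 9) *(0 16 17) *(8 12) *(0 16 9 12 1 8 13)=(0 9 2 6 3 11 15 14 13)(1 8)(16 17)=[9, 8, 6, 11, 4, 5, 3, 7, 1, 2, 10, 15, 12, 0, 13, 14, 17, 16]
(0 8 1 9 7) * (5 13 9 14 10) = [8, 14, 2, 3, 4, 13, 6, 0, 1, 7, 5, 11, 12, 9, 10] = (0 8 1 14 10 5 13 9 7)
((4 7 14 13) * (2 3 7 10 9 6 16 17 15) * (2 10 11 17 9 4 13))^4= ((2 3 7 14)(4 11 17 15 10)(6 16 9))^4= (4 10 15 17 11)(6 16 9)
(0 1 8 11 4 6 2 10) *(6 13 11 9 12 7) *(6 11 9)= [1, 8, 10, 3, 13, 5, 2, 11, 6, 12, 0, 4, 7, 9]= (0 1 8 6 2 10)(4 13 9 12 7 11)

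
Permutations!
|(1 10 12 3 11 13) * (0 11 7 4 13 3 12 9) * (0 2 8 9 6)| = |(0 11 3 7 4 13 1 10 6)(2 8 9)| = 9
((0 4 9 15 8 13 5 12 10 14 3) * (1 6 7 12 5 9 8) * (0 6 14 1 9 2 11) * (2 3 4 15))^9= (0 11 2 9 15)(1 10 12 7 6 3 13 8 4 14)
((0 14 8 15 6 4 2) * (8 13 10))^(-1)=((0 14 13 10 8 15 6 4 2))^(-1)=(0 2 4 6 15 8 10 13 14)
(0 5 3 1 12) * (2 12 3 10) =(0 5 10 2 12)(1 3) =[5, 3, 12, 1, 4, 10, 6, 7, 8, 9, 2, 11, 0]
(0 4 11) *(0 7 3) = [4, 1, 2, 0, 11, 5, 6, 3, 8, 9, 10, 7] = (0 4 11 7 3)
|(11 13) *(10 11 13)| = 2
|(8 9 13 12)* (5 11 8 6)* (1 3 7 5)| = 10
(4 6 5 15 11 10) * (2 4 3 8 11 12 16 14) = (2 4 6 5 15 12 16 14)(3 8 11 10) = [0, 1, 4, 8, 6, 15, 5, 7, 11, 9, 3, 10, 16, 13, 2, 12, 14]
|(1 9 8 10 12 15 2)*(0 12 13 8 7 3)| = 24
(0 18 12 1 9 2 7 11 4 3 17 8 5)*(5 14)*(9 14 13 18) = [9, 14, 7, 17, 3, 0, 6, 11, 13, 2, 10, 4, 1, 18, 5, 15, 16, 8, 12] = (0 9 2 7 11 4 3 17 8 13 18 12 1 14 5)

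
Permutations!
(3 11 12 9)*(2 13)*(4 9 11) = (2 13)(3 4 9)(11 12) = [0, 1, 13, 4, 9, 5, 6, 7, 8, 3, 10, 12, 11, 2]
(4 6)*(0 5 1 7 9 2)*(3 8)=(0 5 1 7 9 2)(3 8)(4 6)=[5, 7, 0, 8, 6, 1, 4, 9, 3, 2]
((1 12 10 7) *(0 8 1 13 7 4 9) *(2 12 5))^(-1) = (0 9 4 10 12 2 5 1 8)(7 13)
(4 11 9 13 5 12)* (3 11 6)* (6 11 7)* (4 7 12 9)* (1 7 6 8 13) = [0, 7, 2, 12, 11, 9, 3, 8, 13, 1, 10, 4, 6, 5] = (1 7 8 13 5 9)(3 12 6)(4 11)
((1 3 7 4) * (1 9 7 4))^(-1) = ((1 3 4 9 7))^(-1) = (1 7 9 4 3)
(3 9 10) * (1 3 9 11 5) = (1 3 11 5)(9 10) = [0, 3, 2, 11, 4, 1, 6, 7, 8, 10, 9, 5]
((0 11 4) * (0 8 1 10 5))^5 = ((0 11 4 8 1 10 5))^5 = (0 10 8 11 5 1 4)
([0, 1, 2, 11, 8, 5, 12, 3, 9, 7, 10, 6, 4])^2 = [0, 1, 2, 6, 9, 5, 4, 11, 7, 3, 10, 12, 8]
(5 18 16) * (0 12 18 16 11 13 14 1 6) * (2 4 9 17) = (0 12 18 11 13 14 1 6)(2 4 9 17)(5 16) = [12, 6, 4, 3, 9, 16, 0, 7, 8, 17, 10, 13, 18, 14, 1, 15, 5, 2, 11]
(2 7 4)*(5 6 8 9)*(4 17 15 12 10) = (2 7 17 15 12 10 4)(5 6 8 9) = [0, 1, 7, 3, 2, 6, 8, 17, 9, 5, 4, 11, 10, 13, 14, 12, 16, 15]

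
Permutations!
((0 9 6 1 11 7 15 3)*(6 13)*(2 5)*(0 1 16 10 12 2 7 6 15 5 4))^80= ((0 9 13 15 3 1 11 6 16 10 12 2 4)(5 7))^80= (0 13 3 11 16 12 4 9 15 1 6 10 2)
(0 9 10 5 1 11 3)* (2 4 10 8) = (0 9 8 2 4 10 5 1 11 3) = [9, 11, 4, 0, 10, 1, 6, 7, 2, 8, 5, 3]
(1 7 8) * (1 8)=(8)(1 7)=[0, 7, 2, 3, 4, 5, 6, 1, 8]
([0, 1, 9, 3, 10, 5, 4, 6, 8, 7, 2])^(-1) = (2 10 4 6 7 9)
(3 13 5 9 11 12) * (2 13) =[0, 1, 13, 2, 4, 9, 6, 7, 8, 11, 10, 12, 3, 5] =(2 13 5 9 11 12 3)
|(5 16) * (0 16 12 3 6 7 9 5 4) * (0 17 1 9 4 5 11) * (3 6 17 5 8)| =|(0 16 8 3 17 1 9 11)(4 5 12 6 7)| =40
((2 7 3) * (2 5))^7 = (2 5 3 7)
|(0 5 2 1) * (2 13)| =5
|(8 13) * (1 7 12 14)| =|(1 7 12 14)(8 13)| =4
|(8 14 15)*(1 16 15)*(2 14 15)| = 4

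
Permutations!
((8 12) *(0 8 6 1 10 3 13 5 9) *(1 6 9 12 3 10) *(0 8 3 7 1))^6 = ((0 3 13 5 12 9 8 7 1))^6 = (0 8 5)(1 9 13)(3 7 12)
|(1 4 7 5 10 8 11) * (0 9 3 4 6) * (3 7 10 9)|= |(0 3 4 10 8 11 1 6)(5 9 7)|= 24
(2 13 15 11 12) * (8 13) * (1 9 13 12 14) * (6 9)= (1 6 9 13 15 11 14)(2 8 12)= [0, 6, 8, 3, 4, 5, 9, 7, 12, 13, 10, 14, 2, 15, 1, 11]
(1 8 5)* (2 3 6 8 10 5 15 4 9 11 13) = (1 10 5)(2 3 6 8 15 4 9 11 13) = [0, 10, 3, 6, 9, 1, 8, 7, 15, 11, 5, 13, 12, 2, 14, 4]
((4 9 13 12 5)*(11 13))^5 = (4 5 12 13 11 9) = ((4 9 11 13 12 5))^5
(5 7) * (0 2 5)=[2, 1, 5, 3, 4, 7, 6, 0]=(0 2 5 7)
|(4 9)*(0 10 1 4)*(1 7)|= 6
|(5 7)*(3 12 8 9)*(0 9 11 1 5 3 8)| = 9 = |(0 9 8 11 1 5 7 3 12)|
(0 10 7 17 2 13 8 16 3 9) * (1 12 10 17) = (0 17 2 13 8 16 3 9)(1 12 10 7) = [17, 12, 13, 9, 4, 5, 6, 1, 16, 0, 7, 11, 10, 8, 14, 15, 3, 2]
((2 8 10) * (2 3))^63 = (2 3 10 8)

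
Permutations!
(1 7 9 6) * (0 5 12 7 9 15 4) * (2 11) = (0 5 12 7 15 4)(1 9 6)(2 11) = [5, 9, 11, 3, 0, 12, 1, 15, 8, 6, 10, 2, 7, 13, 14, 4]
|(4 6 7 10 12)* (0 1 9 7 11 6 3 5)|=18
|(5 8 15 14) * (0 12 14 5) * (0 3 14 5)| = |(0 12 5 8 15)(3 14)| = 10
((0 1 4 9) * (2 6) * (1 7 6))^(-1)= ((0 7 6 2 1 4 9))^(-1)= (0 9 4 1 2 6 7)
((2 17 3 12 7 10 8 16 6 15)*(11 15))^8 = ((2 17 3 12 7 10 8 16 6 11 15))^8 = (2 6 10 3 15 16 7 17 11 8 12)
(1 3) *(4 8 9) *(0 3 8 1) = (0 3)(1 8 9 4) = [3, 8, 2, 0, 1, 5, 6, 7, 9, 4]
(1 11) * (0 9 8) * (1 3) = (0 9 8)(1 11 3) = [9, 11, 2, 1, 4, 5, 6, 7, 0, 8, 10, 3]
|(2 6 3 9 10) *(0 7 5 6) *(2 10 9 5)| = |(10)(0 7 2)(3 5 6)| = 3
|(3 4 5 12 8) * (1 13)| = |(1 13)(3 4 5 12 8)| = 10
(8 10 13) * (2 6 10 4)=(2 6 10 13 8 4)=[0, 1, 6, 3, 2, 5, 10, 7, 4, 9, 13, 11, 12, 8]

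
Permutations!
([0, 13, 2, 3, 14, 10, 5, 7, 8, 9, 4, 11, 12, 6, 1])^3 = [0, 5, 2, 3, 13, 14, 4, 7, 8, 9, 1, 11, 12, 10, 6]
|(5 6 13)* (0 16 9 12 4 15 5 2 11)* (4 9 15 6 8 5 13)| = 6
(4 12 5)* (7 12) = (4 7 12 5) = [0, 1, 2, 3, 7, 4, 6, 12, 8, 9, 10, 11, 5]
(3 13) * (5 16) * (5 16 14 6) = [0, 1, 2, 13, 4, 14, 5, 7, 8, 9, 10, 11, 12, 3, 6, 15, 16] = (16)(3 13)(5 14 6)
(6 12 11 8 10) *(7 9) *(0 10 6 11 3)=(0 10 11 8 6 12 3)(7 9)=[10, 1, 2, 0, 4, 5, 12, 9, 6, 7, 11, 8, 3]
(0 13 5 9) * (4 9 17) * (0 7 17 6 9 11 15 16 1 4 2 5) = (0 13)(1 4 11 15 16)(2 5 6 9 7 17) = [13, 4, 5, 3, 11, 6, 9, 17, 8, 7, 10, 15, 12, 0, 14, 16, 1, 2]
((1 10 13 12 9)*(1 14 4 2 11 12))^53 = ((1 10 13)(2 11 12 9 14 4))^53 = (1 13 10)(2 4 14 9 12 11)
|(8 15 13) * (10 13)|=|(8 15 10 13)|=4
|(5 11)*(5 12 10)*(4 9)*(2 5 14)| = |(2 5 11 12 10 14)(4 9)| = 6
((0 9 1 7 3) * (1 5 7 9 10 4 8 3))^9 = (0 3 8 4 10)(1 9 5 7)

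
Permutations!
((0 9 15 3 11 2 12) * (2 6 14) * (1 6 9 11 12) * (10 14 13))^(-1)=(0 12 3 15 9 11)(1 2 14 10 13 6)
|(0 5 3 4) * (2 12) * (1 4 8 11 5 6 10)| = |(0 6 10 1 4)(2 12)(3 8 11 5)| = 20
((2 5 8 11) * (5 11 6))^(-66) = ((2 11)(5 8 6))^(-66) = (11)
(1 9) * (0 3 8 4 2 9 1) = (0 3 8 4 2 9) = [3, 1, 9, 8, 2, 5, 6, 7, 4, 0]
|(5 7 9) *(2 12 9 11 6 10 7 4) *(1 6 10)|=|(1 6)(2 12 9 5 4)(7 11 10)|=30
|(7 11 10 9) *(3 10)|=5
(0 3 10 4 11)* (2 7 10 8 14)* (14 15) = (0 3 8 15 14 2 7 10 4 11) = [3, 1, 7, 8, 11, 5, 6, 10, 15, 9, 4, 0, 12, 13, 2, 14]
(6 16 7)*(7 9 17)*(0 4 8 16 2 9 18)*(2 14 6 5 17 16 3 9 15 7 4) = (0 2 15 7 5 17 4 8 3 9 16 18)(6 14) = [2, 1, 15, 9, 8, 17, 14, 5, 3, 16, 10, 11, 12, 13, 6, 7, 18, 4, 0]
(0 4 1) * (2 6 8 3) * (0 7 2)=(0 4 1 7 2 6 8 3)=[4, 7, 6, 0, 1, 5, 8, 2, 3]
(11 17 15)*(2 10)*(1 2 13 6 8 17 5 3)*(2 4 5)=[0, 4, 10, 1, 5, 3, 8, 7, 17, 9, 13, 2, 12, 6, 14, 11, 16, 15]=(1 4 5 3)(2 10 13 6 8 17 15 11)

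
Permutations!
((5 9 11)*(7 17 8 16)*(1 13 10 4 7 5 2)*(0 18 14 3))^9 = (0 18 14 3)(1 9 8 4)(2 5 17 10)(7 13 11 16)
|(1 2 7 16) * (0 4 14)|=12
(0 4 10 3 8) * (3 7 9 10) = (0 4 3 8)(7 9 10) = [4, 1, 2, 8, 3, 5, 6, 9, 0, 10, 7]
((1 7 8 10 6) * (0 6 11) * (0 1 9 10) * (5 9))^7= ((0 6 5 9 10 11 1 7 8))^7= (0 7 11 9 6 8 1 10 5)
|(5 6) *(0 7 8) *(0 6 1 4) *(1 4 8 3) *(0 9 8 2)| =|(0 7 3 1 2)(4 9 8 6 5)| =5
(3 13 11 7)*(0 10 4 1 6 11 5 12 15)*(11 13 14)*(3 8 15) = (0 10 4 1 6 13 5 12 3 14 11 7 8 15) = [10, 6, 2, 14, 1, 12, 13, 8, 15, 9, 4, 7, 3, 5, 11, 0]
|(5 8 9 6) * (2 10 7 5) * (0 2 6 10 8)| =|(0 2 8 9 10 7 5)| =7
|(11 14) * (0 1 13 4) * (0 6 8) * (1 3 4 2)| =30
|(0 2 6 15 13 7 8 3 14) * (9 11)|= |(0 2 6 15 13 7 8 3 14)(9 11)|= 18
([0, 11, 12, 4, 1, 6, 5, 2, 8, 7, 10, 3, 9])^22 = (1 3)(2 9)(4 11)(7 12)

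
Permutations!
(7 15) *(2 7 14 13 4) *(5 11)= (2 7 15 14 13 4)(5 11)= [0, 1, 7, 3, 2, 11, 6, 15, 8, 9, 10, 5, 12, 4, 13, 14]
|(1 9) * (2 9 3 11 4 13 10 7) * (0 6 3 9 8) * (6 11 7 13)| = |(0 11 4 6 3 7 2 8)(1 9)(10 13)| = 8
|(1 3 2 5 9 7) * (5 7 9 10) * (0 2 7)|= |(0 2)(1 3 7)(5 10)|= 6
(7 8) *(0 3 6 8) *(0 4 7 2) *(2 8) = (8)(0 3 6 2)(4 7) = [3, 1, 0, 6, 7, 5, 2, 4, 8]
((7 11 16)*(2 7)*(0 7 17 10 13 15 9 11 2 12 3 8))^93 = ((0 7 2 17 10 13 15 9 11 16 12 3 8))^93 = (0 2 10 15 11 12 8 7 17 13 9 16 3)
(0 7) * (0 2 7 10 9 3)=(0 10 9 3)(2 7)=[10, 1, 7, 0, 4, 5, 6, 2, 8, 3, 9]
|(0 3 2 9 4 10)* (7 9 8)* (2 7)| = 6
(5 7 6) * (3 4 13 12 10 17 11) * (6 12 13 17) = [0, 1, 2, 4, 17, 7, 5, 12, 8, 9, 6, 3, 10, 13, 14, 15, 16, 11] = (3 4 17 11)(5 7 12 10 6)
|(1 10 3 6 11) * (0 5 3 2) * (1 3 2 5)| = |(0 1 10 5 2)(3 6 11)| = 15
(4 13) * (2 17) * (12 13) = (2 17)(4 12 13) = [0, 1, 17, 3, 12, 5, 6, 7, 8, 9, 10, 11, 13, 4, 14, 15, 16, 2]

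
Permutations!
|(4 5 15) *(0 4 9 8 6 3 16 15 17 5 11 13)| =|(0 4 11 13)(3 16 15 9 8 6)(5 17)| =12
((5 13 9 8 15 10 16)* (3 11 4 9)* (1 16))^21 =(1 10 15 8 9 4 11 3 13 5 16)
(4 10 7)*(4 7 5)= [0, 1, 2, 3, 10, 4, 6, 7, 8, 9, 5]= (4 10 5)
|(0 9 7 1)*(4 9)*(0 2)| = |(0 4 9 7 1 2)| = 6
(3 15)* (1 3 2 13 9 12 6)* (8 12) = [0, 3, 13, 15, 4, 5, 1, 7, 12, 8, 10, 11, 6, 9, 14, 2] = (1 3 15 2 13 9 8 12 6)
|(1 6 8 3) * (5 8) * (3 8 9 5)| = 6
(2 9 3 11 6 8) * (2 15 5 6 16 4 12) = (2 9 3 11 16 4 12)(5 6 8 15) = [0, 1, 9, 11, 12, 6, 8, 7, 15, 3, 10, 16, 2, 13, 14, 5, 4]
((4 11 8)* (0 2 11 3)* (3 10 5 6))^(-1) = ((0 2 11 8 4 10 5 6 3))^(-1) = (0 3 6 5 10 4 8 11 2)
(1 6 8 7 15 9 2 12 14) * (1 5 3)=(1 6 8 7 15 9 2 12 14 5 3)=[0, 6, 12, 1, 4, 3, 8, 15, 7, 2, 10, 11, 14, 13, 5, 9]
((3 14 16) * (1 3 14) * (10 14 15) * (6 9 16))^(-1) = ((1 3)(6 9 16 15 10 14))^(-1) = (1 3)(6 14 10 15 16 9)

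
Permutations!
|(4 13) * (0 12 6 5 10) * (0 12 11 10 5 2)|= |(0 11 10 12 6 2)(4 13)|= 6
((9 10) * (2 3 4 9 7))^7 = ((2 3 4 9 10 7))^7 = (2 3 4 9 10 7)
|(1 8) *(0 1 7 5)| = 5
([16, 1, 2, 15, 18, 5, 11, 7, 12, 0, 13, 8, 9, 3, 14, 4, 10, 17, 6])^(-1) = [9, 1, 2, 13, 15, 5, 18, 7, 11, 12, 16, 6, 8, 10, 14, 3, 0, 17, 4]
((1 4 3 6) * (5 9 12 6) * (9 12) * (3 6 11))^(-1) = (1 6 4)(3 11 12 5)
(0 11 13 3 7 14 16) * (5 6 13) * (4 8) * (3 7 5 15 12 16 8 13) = (0 11 15 12 16)(3 5 6)(4 13 7 14 8) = [11, 1, 2, 5, 13, 6, 3, 14, 4, 9, 10, 15, 16, 7, 8, 12, 0]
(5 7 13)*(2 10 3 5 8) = (2 10 3 5 7 13 8) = [0, 1, 10, 5, 4, 7, 6, 13, 2, 9, 3, 11, 12, 8]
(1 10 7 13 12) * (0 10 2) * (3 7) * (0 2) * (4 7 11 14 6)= (0 10 3 11 14 6 4 7 13 12 1)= [10, 0, 2, 11, 7, 5, 4, 13, 8, 9, 3, 14, 1, 12, 6]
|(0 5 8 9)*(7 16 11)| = |(0 5 8 9)(7 16 11)| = 12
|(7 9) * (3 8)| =2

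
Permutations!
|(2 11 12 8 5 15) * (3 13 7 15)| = 9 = |(2 11 12 8 5 3 13 7 15)|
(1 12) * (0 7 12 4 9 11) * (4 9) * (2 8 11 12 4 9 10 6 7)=(0 2 8 11)(1 10 6 7 4 9 12)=[2, 10, 8, 3, 9, 5, 7, 4, 11, 12, 6, 0, 1]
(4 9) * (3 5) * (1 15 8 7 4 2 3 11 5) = (1 15 8 7 4 9 2 3)(5 11) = [0, 15, 3, 1, 9, 11, 6, 4, 7, 2, 10, 5, 12, 13, 14, 8]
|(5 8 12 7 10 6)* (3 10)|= |(3 10 6 5 8 12 7)|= 7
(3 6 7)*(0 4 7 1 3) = (0 4 7)(1 3 6) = [4, 3, 2, 6, 7, 5, 1, 0]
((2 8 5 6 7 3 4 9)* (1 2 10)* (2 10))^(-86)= ((1 10)(2 8 5 6 7 3 4 9))^(-86)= (10)(2 5 7 4)(3 9 8 6)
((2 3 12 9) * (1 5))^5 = (1 5)(2 3 12 9)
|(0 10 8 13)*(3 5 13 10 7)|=|(0 7 3 5 13)(8 10)|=10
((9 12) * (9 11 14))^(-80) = (14)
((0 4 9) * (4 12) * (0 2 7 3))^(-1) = (0 3 7 2 9 4 12)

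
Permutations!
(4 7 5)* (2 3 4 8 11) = [0, 1, 3, 4, 7, 8, 6, 5, 11, 9, 10, 2] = (2 3 4 7 5 8 11)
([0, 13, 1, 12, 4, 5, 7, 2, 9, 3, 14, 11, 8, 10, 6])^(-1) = (1 2 7 6 14 10 13)(3 9 8 12)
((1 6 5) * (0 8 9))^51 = ((0 8 9)(1 6 5))^51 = (9)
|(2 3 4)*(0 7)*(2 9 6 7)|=7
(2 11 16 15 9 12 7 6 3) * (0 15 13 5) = [15, 1, 11, 2, 4, 0, 3, 6, 8, 12, 10, 16, 7, 5, 14, 9, 13] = (0 15 9 12 7 6 3 2 11 16 13 5)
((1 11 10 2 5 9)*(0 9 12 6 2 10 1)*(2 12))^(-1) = ((0 9)(1 11)(2 5)(6 12))^(-1) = (0 9)(1 11)(2 5)(6 12)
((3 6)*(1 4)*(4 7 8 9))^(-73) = (1 8 4 7 9)(3 6)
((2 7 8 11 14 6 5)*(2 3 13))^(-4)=((2 7 8 11 14 6 5 3 13))^(-4)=(2 6 7 5 8 3 11 13 14)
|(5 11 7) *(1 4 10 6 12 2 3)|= |(1 4 10 6 12 2 3)(5 11 7)|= 21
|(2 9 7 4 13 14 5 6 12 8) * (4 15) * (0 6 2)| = |(0 6 12 8)(2 9 7 15 4 13 14 5)| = 8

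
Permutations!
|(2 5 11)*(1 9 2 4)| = 6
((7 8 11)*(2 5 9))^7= (2 5 9)(7 8 11)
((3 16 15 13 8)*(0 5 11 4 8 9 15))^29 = ((0 5 11 4 8 3 16)(9 15 13))^29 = (0 5 11 4 8 3 16)(9 13 15)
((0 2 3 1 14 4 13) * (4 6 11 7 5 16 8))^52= ((0 2 3 1 14 6 11 7 5 16 8 4 13))^52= (16)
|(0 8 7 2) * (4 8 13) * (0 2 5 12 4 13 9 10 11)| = |(13)(0 9 10 11)(4 8 7 5 12)| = 20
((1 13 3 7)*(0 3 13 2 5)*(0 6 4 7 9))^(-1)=(13)(0 9 3)(1 7 4 6 5 2)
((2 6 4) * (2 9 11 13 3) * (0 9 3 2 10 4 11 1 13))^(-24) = ((0 9 1 13 2 6 11)(3 10 4))^(-24) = (0 2 9 6 1 11 13)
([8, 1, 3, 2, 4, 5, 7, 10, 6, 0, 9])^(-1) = (0 9 10 7 6 8)(2 3)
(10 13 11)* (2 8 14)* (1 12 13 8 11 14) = (1 12 13 14 2 11 10 8) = [0, 12, 11, 3, 4, 5, 6, 7, 1, 9, 8, 10, 13, 14, 2]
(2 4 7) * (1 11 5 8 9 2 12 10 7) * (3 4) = [0, 11, 3, 4, 1, 8, 6, 12, 9, 2, 7, 5, 10] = (1 11 5 8 9 2 3 4)(7 12 10)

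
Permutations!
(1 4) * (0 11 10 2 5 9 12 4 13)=(0 11 10 2 5 9 12 4 1 13)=[11, 13, 5, 3, 1, 9, 6, 7, 8, 12, 2, 10, 4, 0]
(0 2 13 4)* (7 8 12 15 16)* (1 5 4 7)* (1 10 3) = (0 2 13 7 8 12 15 16 10 3 1 5 4) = [2, 5, 13, 1, 0, 4, 6, 8, 12, 9, 3, 11, 15, 7, 14, 16, 10]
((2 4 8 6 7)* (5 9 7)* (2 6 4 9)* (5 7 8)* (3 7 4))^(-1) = ((2 9 8 3 7 6 4 5))^(-1) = (2 5 4 6 7 3 8 9)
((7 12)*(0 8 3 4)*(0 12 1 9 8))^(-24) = ((1 9 8 3 4 12 7))^(-24) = (1 4 9 12 8 7 3)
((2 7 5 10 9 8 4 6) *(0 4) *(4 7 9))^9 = (10)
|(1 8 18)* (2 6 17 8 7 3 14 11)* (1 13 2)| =|(1 7 3 14 11)(2 6 17 8 18 13)| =30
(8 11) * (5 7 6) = (5 7 6)(8 11) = [0, 1, 2, 3, 4, 7, 5, 6, 11, 9, 10, 8]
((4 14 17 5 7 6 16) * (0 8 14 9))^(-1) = ((0 8 14 17 5 7 6 16 4 9))^(-1) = (0 9 4 16 6 7 5 17 14 8)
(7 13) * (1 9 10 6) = (1 9 10 6)(7 13) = [0, 9, 2, 3, 4, 5, 1, 13, 8, 10, 6, 11, 12, 7]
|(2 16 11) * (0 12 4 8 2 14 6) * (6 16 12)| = |(0 6)(2 12 4 8)(11 14 16)| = 12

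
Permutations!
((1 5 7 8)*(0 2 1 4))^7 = (8) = ((0 2 1 5 7 8 4))^7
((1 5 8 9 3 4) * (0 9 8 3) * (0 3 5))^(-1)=((0 9 3 4 1))^(-1)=(0 1 4 3 9)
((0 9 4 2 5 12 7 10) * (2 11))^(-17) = (0 9 4 11 2 5 12 7 10)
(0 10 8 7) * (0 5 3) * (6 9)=(0 10 8 7 5 3)(6 9)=[10, 1, 2, 0, 4, 3, 9, 5, 7, 6, 8]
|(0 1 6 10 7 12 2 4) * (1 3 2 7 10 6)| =|(0 3 2 4)(7 12)| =4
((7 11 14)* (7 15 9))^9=((7 11 14 15 9))^9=(7 9 15 14 11)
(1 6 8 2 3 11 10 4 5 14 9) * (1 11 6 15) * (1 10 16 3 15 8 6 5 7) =[0, 8, 15, 5, 7, 14, 6, 1, 2, 11, 4, 16, 12, 13, 9, 10, 3] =(1 8 2 15 10 4 7)(3 5 14 9 11 16)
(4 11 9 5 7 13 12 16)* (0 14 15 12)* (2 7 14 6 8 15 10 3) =(0 6 8 15 12 16 4 11 9 5 14 10 3 2 7 13) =[6, 1, 7, 2, 11, 14, 8, 13, 15, 5, 3, 9, 16, 0, 10, 12, 4]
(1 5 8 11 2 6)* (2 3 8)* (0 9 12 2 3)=[9, 5, 6, 8, 4, 3, 1, 7, 11, 12, 10, 0, 2]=(0 9 12 2 6 1 5 3 8 11)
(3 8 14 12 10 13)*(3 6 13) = (3 8 14 12 10)(6 13) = [0, 1, 2, 8, 4, 5, 13, 7, 14, 9, 3, 11, 10, 6, 12]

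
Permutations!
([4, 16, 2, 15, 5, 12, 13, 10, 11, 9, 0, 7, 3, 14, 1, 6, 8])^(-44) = [4, 16, 2, 15, 5, 12, 13, 10, 11, 9, 0, 7, 3, 14, 1, 6, 8]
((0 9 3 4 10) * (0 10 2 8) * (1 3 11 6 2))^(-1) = ((0 9 11 6 2 8)(1 3 4))^(-1) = (0 8 2 6 11 9)(1 4 3)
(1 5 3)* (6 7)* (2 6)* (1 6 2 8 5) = [0, 1, 2, 6, 4, 3, 7, 8, 5] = (3 6 7 8 5)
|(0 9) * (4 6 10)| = |(0 9)(4 6 10)| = 6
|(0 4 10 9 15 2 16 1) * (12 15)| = 9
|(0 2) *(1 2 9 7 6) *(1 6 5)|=6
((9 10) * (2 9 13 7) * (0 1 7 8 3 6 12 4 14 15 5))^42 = (0 14 6 13 2)(1 15 12 8 9)(3 10 7 5 4)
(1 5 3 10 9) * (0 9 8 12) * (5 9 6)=(0 6 5 3 10 8 12)(1 9)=[6, 9, 2, 10, 4, 3, 5, 7, 12, 1, 8, 11, 0]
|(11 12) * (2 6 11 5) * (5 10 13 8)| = 8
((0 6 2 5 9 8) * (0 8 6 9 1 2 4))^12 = ((0 9 6 4)(1 2 5))^12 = (9)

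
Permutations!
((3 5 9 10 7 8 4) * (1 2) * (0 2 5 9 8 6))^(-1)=(0 6 7 10 9 3 4 8 5 1 2)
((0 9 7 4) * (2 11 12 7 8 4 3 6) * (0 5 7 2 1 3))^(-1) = ((0 9 8 4 5 7)(1 3 6)(2 11 12))^(-1) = (0 7 5 4 8 9)(1 6 3)(2 12 11)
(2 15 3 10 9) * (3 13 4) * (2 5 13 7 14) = [0, 1, 15, 10, 3, 13, 6, 14, 8, 5, 9, 11, 12, 4, 2, 7] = (2 15 7 14)(3 10 9 5 13 4)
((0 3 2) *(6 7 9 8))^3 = (6 8 9 7)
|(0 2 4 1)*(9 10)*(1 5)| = |(0 2 4 5 1)(9 10)| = 10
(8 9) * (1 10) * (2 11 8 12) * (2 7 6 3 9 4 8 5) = [0, 10, 11, 9, 8, 2, 3, 6, 4, 12, 1, 5, 7] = (1 10)(2 11 5)(3 9 12 7 6)(4 8)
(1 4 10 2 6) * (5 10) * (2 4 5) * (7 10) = (1 5 7 10 4 2 6) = [0, 5, 6, 3, 2, 7, 1, 10, 8, 9, 4]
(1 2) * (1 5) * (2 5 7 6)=[0, 5, 7, 3, 4, 1, 2, 6]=(1 5)(2 7 6)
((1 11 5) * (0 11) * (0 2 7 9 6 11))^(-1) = ((1 2 7 9 6 11 5))^(-1) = (1 5 11 6 9 7 2)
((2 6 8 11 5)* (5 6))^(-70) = ((2 5)(6 8 11))^(-70) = (6 11 8)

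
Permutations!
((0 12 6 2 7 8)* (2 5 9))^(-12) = (0 9)(2 12)(5 8)(6 7)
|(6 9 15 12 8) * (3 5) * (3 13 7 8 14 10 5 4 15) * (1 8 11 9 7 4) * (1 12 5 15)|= |(1 8 6 7 11 9 3 12 14 10 15 5 13 4)|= 14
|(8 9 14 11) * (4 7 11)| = 6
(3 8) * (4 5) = (3 8)(4 5) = [0, 1, 2, 8, 5, 4, 6, 7, 3]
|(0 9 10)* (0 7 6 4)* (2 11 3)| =6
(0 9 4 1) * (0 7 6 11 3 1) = (0 9 4)(1 7 6 11 3) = [9, 7, 2, 1, 0, 5, 11, 6, 8, 4, 10, 3]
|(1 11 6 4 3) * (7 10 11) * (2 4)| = |(1 7 10 11 6 2 4 3)| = 8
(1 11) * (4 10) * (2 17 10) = (1 11)(2 17 10 4) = [0, 11, 17, 3, 2, 5, 6, 7, 8, 9, 4, 1, 12, 13, 14, 15, 16, 10]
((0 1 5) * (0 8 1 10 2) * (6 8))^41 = (0 2 10)(1 5 6 8)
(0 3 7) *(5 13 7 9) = (0 3 9 5 13 7) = [3, 1, 2, 9, 4, 13, 6, 0, 8, 5, 10, 11, 12, 7]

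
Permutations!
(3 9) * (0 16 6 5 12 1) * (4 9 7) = (0 16 6 5 12 1)(3 7 4 9) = [16, 0, 2, 7, 9, 12, 5, 4, 8, 3, 10, 11, 1, 13, 14, 15, 6]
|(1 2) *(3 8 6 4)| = |(1 2)(3 8 6 4)| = 4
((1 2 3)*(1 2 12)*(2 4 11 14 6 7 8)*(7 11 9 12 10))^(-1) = ((1 10 7 8 2 3 4 9 12)(6 11 14))^(-1) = (1 12 9 4 3 2 8 7 10)(6 14 11)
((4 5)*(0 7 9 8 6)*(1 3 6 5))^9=((0 7 9 8 5 4 1 3 6))^9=(9)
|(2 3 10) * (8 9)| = 6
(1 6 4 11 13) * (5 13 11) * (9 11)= (1 6 4 5 13)(9 11)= [0, 6, 2, 3, 5, 13, 4, 7, 8, 11, 10, 9, 12, 1]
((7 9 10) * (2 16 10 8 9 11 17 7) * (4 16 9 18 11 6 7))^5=((2 9 8 18 11 17 4 16 10)(6 7))^5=(2 17 9 4 8 16 18 10 11)(6 7)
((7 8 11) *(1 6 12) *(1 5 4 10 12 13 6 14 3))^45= (14)(4 10 12 5)(6 13)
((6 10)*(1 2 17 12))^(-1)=(1 12 17 2)(6 10)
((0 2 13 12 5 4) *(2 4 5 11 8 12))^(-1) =((0 4)(2 13)(8 12 11))^(-1) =(0 4)(2 13)(8 11 12)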